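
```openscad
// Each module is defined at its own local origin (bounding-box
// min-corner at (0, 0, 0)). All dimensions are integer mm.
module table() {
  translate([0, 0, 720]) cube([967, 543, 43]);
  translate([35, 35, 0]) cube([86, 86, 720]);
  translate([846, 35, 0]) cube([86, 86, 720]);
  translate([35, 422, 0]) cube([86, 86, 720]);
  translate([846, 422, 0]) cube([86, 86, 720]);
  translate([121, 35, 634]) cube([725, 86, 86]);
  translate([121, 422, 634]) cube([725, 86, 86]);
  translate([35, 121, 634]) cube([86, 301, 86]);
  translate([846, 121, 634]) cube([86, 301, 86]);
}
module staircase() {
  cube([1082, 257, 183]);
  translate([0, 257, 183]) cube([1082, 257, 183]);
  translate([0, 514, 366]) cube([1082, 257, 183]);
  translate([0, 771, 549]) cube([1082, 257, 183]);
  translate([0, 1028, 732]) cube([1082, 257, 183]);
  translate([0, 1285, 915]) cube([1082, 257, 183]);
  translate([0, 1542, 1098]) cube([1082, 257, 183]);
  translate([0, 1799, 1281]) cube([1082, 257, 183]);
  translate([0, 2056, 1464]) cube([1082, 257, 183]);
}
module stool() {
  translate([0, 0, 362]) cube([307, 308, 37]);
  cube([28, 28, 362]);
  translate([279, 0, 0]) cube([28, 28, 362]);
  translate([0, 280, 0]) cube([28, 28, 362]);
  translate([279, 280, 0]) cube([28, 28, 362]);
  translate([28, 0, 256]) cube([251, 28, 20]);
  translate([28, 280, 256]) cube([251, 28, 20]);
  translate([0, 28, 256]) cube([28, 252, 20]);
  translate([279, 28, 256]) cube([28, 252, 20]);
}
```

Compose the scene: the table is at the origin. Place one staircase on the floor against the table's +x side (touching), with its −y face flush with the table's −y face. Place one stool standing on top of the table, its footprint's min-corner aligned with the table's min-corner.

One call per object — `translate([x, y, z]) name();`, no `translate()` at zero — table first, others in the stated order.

table();
translate([967, 0, 0]) staircase();
translate([0, 0, 763]) stool();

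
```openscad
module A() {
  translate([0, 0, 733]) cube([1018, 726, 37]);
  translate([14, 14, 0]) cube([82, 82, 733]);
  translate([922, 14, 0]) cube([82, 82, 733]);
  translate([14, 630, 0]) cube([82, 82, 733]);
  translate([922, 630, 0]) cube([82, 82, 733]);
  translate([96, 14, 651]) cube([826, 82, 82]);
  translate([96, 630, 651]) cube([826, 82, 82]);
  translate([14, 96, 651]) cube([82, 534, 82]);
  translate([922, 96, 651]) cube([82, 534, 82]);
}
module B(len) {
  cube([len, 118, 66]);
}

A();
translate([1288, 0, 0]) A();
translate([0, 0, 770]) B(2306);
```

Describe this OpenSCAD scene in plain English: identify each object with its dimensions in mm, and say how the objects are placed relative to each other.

A is a rectangular dining table. The top is 1018×726×37 mm with its upper surface at z = 770 mm. It stands on four 82×82 mm square legs, each inset 14 mm from the nearest pair of top edges, running from the floor to the underside of the top. Four apron rails, 82 mm thick and 82 mm tall, run between adjacent legs with their top edges flush with the underside of the top and their outer faces flush with the legs' outer faces.

B is a rectangular beam 2306 mm long (x), 118 mm deep (y), 66 mm thick (z).

The beam spans the tops of two tables placed 270 mm apart, resting at z = 770 mm.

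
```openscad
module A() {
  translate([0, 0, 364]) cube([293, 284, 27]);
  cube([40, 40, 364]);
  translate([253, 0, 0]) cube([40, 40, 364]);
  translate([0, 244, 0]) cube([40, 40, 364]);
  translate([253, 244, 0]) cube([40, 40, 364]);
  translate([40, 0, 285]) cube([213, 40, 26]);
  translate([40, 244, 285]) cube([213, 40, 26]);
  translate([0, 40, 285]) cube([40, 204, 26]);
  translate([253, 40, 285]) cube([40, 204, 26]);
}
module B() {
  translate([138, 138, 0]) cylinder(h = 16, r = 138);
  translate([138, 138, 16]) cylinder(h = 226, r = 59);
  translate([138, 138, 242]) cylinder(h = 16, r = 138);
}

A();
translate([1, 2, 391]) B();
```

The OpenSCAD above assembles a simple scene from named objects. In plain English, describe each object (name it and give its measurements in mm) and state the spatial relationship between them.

A is a four-legged stool. The seat is a 293×284×27 mm slab whose top surface is at z = 391 mm; four square legs, each 40×40 mm in cross-section, run from the floor (z = 0) to the underside of the seat, each flush with a corner of the seat. Four stretchers, 40 mm wide and 26 mm tall, connect adjacent legs with their undersides at z = 285 mm, each running between the inner faces of the legs it joins and aligned with the legs' outer faces on the other axis.

B is a spool: two coaxial disc flanges of radius 138 mm and thickness 16 mm, joined by a core cylinder of radius 59 mm and height 226 mm. The lower flange rests on z = 0 and the three cylinders share a vertical axis.

The spool is on top of the stool.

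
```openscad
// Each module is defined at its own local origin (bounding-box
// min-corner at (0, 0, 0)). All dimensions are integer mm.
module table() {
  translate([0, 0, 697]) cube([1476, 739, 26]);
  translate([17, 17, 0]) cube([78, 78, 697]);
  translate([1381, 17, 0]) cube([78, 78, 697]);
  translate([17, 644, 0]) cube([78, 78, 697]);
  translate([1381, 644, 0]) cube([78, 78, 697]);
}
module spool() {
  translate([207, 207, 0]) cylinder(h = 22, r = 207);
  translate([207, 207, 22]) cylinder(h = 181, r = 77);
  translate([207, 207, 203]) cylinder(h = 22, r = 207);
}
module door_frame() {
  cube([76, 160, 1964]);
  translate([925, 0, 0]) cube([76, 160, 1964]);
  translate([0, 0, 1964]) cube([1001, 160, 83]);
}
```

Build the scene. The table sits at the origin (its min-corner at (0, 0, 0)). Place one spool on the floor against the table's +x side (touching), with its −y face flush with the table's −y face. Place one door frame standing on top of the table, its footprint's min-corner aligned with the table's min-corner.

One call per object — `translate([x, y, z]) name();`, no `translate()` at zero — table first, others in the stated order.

table();
translate([1476, 0, 0]) spool();
translate([0, 0, 723]) door_frame();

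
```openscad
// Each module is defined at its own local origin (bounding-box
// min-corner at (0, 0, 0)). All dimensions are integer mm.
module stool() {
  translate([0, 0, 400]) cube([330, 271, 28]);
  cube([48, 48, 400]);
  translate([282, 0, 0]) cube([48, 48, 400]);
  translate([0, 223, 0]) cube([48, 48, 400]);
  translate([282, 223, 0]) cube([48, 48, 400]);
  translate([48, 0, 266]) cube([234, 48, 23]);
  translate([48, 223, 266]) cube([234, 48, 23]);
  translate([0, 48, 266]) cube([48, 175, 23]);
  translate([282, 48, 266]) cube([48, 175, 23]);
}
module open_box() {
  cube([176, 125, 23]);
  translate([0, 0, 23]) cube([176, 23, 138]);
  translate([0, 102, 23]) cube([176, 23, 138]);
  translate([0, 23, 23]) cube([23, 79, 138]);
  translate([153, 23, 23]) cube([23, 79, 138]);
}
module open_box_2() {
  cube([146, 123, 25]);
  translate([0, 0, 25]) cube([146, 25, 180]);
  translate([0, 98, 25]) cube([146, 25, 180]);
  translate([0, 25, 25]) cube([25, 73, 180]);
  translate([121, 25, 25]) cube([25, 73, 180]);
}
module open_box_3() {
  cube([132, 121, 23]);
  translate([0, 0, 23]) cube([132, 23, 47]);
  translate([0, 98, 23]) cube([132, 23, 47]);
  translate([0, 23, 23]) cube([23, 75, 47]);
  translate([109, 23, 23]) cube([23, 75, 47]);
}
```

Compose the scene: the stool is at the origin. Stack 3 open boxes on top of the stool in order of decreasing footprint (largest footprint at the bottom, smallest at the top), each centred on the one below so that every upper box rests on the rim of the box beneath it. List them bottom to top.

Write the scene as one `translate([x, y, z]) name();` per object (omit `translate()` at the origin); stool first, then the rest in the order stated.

stool();
translate([77, 73, 428]) open_box();
translate([92, 74, 589]) open_box_2();
translate([99, 75, 794]) open_box_3();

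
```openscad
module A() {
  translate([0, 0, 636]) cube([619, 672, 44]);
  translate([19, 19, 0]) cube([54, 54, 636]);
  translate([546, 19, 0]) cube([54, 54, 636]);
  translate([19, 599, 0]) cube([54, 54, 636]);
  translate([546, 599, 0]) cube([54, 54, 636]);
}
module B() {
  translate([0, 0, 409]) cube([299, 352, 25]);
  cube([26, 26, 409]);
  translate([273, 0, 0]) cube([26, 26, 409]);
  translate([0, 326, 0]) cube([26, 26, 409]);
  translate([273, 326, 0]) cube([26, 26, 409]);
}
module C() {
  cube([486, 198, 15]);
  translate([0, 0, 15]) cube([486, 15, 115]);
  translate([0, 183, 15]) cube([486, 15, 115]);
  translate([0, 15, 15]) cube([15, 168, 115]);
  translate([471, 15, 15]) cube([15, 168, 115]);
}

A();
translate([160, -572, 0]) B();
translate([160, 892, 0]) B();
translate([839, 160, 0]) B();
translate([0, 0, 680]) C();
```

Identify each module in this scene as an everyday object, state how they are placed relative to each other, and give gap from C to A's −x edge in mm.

A is a table. B is a stool. C is an open box. Three stools sit around the table at the −y, +y, +x sides. The open box is on top of the table. The gap from the open box to the table's −x edge is 0 mm.

The open box's min-x is at 0; the table's min-x is 0; gap = 0 mm.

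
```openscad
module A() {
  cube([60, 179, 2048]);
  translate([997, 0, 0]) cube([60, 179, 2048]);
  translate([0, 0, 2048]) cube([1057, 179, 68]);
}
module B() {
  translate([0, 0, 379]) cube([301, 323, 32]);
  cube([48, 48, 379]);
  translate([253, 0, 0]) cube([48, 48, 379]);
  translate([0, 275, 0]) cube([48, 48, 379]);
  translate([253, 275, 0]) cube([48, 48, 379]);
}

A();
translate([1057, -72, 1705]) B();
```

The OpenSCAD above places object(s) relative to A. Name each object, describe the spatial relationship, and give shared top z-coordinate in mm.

A is a door frame. B is a stool. The stool is beside the door frame with their tops flush at z = 2116. The shared top z-coordinate is 2116 mm.

Both tops at z = 2116 mm.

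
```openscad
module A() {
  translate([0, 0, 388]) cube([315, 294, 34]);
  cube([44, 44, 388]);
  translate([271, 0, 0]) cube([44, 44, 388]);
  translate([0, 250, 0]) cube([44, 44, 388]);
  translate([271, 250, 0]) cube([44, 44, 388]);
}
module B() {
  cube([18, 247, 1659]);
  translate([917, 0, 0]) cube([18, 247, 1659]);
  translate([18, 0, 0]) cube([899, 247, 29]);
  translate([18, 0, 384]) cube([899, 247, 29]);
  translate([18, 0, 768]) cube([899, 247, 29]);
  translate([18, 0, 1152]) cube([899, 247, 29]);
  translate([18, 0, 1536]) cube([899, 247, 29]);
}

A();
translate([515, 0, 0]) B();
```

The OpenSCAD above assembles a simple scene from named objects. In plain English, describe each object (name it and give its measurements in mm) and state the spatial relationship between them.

A is a four-legged stool. The seat is a 315×294×34 mm slab whose top surface is at z = 422 mm; four square legs, each 44×44 mm in cross-section, run from the floor (z = 0) to the underside of the seat, each flush with a corner of the seat.

B is an open bookshelf. Two side panels, each 18 mm thick, 247 mm deep and 1659 mm tall, stand 935 mm apart (outside-to-outside). Between them sit 5 shelves, each 29 mm thick and 247 mm deep, spanning the full gap between the sides. The bottom shelf rests on the floor (its underside at z = 0) and the clear gap between one shelf's top and the next shelf's underside is 355 mm.

The bookshelf is on the floor beside the stool on its +x side.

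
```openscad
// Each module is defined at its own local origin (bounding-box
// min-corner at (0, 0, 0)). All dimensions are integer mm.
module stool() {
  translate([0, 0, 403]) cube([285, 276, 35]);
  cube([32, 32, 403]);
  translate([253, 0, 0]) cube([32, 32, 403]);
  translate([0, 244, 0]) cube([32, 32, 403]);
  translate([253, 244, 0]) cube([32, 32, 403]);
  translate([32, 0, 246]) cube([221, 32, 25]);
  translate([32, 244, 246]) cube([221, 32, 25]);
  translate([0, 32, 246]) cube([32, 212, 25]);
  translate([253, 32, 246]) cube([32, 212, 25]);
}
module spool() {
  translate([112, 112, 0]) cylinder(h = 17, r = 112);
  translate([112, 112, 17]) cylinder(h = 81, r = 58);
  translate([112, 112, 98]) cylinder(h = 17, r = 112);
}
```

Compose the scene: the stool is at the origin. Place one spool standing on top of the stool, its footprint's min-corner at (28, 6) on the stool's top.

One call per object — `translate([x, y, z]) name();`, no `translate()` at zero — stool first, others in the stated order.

stool();
translate([28, 6, 438]) spool();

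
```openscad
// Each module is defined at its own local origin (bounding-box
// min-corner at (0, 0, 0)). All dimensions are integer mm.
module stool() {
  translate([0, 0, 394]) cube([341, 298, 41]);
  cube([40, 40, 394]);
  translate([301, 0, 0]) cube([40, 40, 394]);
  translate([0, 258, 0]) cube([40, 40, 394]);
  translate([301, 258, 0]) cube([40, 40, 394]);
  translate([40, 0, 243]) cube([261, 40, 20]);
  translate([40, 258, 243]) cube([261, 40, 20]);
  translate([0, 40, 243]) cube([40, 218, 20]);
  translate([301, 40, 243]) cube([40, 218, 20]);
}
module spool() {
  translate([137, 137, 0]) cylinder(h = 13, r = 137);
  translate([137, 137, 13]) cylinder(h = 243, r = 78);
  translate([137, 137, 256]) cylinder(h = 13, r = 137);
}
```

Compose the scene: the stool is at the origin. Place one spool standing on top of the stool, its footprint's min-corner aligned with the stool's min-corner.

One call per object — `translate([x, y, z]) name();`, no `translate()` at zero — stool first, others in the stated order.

stool();
translate([0, 0, 435]) spool();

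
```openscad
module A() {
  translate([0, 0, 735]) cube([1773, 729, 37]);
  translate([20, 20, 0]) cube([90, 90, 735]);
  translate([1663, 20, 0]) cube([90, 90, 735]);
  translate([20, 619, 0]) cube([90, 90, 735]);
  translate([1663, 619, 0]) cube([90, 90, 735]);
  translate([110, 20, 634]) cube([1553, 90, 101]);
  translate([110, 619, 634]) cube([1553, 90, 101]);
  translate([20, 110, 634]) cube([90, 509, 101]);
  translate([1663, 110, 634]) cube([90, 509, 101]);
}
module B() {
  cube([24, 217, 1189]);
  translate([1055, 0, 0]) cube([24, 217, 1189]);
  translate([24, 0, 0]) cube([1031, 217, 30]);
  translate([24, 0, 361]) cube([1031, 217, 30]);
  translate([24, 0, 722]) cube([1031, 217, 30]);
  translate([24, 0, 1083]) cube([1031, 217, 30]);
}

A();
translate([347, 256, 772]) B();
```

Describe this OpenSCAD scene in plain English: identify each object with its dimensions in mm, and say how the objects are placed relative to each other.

A is a table: top 1773 mm (x) × 729 mm (y), 37 mm thick, upper face at z = 772 mm, on four 90×90 mm square legs, each inset 20 mm from the nearest pair of top edges, running from z = 0 to the bottom of the top. Four apron rails, 90 mm thick and 101 mm tall, run between adjacent legs with their top edges flush with the underside of the top and their outer faces flush with the legs' outer faces.

B is a bookshelf 1079 mm wide overall, 217 mm deep and 1189 mm tall. The two sides are 24 mm thick vertical panels. 4 horizontal shelves of 30 mm thickness span between the inner faces of the sides; the lowest shelf sits on the floor and shelves are stacked with a clear vertical gap of 331 mm between each pair.

The bookshelf is on top of the table, centred.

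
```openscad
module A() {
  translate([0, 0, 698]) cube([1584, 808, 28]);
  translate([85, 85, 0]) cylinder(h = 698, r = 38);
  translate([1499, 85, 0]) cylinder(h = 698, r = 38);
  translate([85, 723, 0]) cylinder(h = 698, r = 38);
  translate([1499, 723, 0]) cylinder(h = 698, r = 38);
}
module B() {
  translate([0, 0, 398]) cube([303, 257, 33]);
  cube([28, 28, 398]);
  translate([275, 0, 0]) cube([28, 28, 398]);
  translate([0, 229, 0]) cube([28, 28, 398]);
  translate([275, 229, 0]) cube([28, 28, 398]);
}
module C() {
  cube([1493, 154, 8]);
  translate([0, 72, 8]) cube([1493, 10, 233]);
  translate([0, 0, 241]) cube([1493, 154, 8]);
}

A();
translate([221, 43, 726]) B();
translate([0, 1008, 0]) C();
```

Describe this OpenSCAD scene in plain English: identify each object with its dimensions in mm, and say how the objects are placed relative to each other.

A is a rectangular dining table. The top is 1584×808×28 mm with its upper surface at z = 726 mm. It stands on four round legs of 76 mm diameter, each leg's bounding box inset 47 mm from the nearest pair of top edges, running from the floor to the underside of the top.

B is a four-legged stool. The seat is a 303×257×33 mm slab whose top surface is at z = 431 mm; four square legs, each 28×28 mm in cross-section, run from the floor (z = 0) to the underside of the seat, each flush with a corner of the seat.

C is an I-beam lying along x, 1493 mm long. Overall section height 249 mm. Two flanges 154 mm wide (y) and 8 mm thick, one on the floor and one at the top; a web 10 mm thick runs between them, centred on the flange width.

The stool is on top of the table. The I-beam is on the floor beside the table on its +y side.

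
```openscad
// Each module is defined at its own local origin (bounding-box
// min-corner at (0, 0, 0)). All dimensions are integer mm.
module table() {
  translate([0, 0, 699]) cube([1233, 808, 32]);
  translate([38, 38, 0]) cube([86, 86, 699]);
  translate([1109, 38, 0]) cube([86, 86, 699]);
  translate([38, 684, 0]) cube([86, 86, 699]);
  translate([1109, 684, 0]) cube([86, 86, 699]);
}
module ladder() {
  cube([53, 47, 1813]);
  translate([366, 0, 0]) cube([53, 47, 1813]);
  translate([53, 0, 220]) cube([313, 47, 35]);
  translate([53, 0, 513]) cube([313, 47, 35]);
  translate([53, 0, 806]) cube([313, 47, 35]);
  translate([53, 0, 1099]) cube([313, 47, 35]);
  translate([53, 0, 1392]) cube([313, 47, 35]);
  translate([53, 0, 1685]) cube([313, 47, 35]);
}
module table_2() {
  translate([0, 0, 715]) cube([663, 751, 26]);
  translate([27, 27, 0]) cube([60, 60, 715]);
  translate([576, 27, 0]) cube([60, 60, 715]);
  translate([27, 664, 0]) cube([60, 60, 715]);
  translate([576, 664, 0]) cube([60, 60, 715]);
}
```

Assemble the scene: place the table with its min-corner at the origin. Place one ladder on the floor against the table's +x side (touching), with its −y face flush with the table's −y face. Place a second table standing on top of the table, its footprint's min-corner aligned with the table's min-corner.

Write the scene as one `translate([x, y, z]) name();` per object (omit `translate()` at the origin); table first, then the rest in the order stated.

table();
translate([1233, 0, 0]) ladder();
translate([0, 0, 731]) table_2();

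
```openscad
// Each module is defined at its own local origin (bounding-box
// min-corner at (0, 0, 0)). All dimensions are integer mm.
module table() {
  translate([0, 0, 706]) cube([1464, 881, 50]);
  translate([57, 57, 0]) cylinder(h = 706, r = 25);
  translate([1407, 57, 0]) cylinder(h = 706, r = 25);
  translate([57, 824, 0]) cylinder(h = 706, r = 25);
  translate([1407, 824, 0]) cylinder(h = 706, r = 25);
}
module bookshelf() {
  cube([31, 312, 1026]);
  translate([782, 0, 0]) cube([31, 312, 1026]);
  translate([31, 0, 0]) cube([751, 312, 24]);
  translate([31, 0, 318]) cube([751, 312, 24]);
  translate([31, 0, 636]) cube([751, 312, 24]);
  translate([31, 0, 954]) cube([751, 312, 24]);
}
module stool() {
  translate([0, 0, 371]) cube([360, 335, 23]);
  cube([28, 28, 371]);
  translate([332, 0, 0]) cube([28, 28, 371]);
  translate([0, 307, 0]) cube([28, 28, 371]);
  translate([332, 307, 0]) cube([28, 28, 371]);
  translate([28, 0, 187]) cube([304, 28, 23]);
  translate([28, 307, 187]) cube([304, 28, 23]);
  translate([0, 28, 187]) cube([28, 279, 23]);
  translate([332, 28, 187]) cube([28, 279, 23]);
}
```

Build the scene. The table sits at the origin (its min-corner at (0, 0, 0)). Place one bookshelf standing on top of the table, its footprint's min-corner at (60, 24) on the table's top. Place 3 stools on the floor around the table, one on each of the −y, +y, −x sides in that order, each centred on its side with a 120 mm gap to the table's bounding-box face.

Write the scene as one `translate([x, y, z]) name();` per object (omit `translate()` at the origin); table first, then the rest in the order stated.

table();
translate([60, 24, 756]) bookshelf();
translate([552, -455, 0]) stool();
translate([552, 1001, 0]) stool();
translate([-480, 273, 0]) stool();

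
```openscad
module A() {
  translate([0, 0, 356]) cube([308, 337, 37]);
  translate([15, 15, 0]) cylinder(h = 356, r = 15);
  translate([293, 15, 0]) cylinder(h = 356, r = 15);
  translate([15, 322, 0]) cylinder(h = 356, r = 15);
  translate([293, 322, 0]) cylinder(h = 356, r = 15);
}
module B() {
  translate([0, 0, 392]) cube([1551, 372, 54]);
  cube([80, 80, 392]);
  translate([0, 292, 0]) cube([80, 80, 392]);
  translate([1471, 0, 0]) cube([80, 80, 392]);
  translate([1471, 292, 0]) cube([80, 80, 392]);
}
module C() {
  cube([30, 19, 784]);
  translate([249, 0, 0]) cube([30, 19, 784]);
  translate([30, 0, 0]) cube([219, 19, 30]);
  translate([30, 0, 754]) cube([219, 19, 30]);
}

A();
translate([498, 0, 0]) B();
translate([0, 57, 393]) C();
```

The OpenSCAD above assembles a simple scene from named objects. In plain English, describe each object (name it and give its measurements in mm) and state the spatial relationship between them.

A is a simple wooden stool: a rectangular seat 308 mm (x) by 337 mm (y), 37 mm thick, top face at z = 393 mm, on four round legs, each 30 mm in diameter. The legs rest on z = 0, each leg's axis is inset half a diameter from the nearest pair of seat edges (so the leg's bounding box is flush with the corner).

B is a bench: a 1551×372 mm seat slab, 54 mm thick, top at z = 446 mm, on four 80×80 mm square legs flush with the seat corners and standing on z = 0.

C is a rectangular picture frame lying in the x–z plane (depth along y). The opening is 219 mm wide (x) by 724 mm tall (z), surrounded by a border 30 mm wide on all four sides. The frame is 19 mm deep and is made of two full-height vertical stiles with two horizontal rails fitted between them.

The bench is on the floor beside the stool on its +x side. The picture frame is on top of the stool.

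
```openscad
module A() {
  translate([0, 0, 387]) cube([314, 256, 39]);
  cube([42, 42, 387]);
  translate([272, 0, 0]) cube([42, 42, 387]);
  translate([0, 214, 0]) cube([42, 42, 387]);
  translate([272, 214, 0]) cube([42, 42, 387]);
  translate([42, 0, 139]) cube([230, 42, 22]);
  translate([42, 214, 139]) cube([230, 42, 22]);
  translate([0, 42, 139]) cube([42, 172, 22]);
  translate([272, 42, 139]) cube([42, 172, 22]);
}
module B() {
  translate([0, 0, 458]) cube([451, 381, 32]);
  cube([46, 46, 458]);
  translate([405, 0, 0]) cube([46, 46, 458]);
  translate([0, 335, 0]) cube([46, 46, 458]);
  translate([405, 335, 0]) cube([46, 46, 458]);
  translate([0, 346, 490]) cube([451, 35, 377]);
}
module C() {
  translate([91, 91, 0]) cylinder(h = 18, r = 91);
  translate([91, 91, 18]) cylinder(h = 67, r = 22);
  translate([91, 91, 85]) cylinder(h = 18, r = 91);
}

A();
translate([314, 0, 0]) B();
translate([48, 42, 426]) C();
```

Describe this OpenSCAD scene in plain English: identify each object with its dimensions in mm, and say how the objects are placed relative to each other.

A is a simple wooden stool: a rectangular seat 314 mm (x) by 256 mm (y), 39 mm thick, top face at z = 426 mm, on four square legs, each 42×42 mm in cross-section. The legs rest on z = 0, each flush with a corner of the seat. Four stretchers, 42 mm wide and 22 mm tall, connect adjacent legs with their undersides at z = 139 mm, each running between the inner faces of the legs it joins and aligned with the legs' outer faces on the other axis.

B is a chair: 451×381 mm seat, 32 mm thick, top at z = 490 mm, on four 46 mm square corner legs flush with the seat edges. A 35 mm thick backrest slab spans the full seat width, extending 377 mm above the seat top, its back face flush with the seat's +y edge.

C is a spool: two coaxial disc flanges of radius 91 mm and thickness 18 mm, joined by a core cylinder of radius 22 mm and height 67 mm. The lower flange rests on z = 0 and the three cylinders share a vertical axis.

The chair is against the stool's +x side, with their −y faces flush. The spool is on top of the stool.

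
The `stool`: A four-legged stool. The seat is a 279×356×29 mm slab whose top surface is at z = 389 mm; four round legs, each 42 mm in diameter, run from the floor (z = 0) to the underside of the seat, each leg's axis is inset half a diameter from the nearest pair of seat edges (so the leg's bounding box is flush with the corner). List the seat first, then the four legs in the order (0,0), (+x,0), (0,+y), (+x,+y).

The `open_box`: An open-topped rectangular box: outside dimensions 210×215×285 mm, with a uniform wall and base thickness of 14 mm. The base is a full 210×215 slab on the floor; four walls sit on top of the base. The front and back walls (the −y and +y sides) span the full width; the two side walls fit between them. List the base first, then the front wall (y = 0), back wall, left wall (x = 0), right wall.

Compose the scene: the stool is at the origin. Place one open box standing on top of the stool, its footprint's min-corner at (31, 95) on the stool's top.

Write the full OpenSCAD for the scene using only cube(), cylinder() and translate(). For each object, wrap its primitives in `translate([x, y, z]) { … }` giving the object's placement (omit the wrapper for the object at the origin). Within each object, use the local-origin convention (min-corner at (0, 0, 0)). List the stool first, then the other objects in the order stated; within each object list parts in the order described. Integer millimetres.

translate([0, 0, 360]) cube([279, 356, 29]);
translate([21, 21, 0]) cylinder(h = 360, r = 21);
translate([258, 21, 0]) cylinder(h = 360, r = 21);
translate([21, 335, 0]) cylinder(h = 360, r = 21);
translate([258, 335, 0]) cylinder(h = 360, r = 21);
translate([31, 95, 389]) {
  cube([210, 215, 14]);
  translate([0, 0, 14]) cube([210, 14, 271]);
  translate([0, 201, 14]) cube([210, 14, 271]);
  translate([0, 14, 14]) cube([14, 187, 271]);
  translate([196, 14, 14]) cube([14, 187, 271]);
}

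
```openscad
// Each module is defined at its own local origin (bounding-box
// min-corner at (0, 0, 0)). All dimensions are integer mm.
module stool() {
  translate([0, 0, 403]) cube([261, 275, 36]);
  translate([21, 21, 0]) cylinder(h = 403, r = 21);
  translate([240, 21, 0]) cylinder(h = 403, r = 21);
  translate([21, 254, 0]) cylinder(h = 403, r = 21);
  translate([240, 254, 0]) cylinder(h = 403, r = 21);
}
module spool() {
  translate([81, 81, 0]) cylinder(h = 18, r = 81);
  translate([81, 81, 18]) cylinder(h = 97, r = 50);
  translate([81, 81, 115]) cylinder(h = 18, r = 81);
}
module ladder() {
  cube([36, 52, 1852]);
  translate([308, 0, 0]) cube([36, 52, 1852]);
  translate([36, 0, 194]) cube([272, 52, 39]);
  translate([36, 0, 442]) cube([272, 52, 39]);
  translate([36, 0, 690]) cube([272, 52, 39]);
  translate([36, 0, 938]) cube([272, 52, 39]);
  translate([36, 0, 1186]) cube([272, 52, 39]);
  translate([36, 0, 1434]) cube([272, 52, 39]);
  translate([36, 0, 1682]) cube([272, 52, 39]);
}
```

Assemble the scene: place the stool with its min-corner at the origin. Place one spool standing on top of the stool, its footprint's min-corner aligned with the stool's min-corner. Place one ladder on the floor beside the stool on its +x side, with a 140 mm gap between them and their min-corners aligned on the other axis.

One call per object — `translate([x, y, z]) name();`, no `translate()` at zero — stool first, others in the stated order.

stool();
translate([0, 0, 439]) spool();
translate([401, 0, 0]) ladder();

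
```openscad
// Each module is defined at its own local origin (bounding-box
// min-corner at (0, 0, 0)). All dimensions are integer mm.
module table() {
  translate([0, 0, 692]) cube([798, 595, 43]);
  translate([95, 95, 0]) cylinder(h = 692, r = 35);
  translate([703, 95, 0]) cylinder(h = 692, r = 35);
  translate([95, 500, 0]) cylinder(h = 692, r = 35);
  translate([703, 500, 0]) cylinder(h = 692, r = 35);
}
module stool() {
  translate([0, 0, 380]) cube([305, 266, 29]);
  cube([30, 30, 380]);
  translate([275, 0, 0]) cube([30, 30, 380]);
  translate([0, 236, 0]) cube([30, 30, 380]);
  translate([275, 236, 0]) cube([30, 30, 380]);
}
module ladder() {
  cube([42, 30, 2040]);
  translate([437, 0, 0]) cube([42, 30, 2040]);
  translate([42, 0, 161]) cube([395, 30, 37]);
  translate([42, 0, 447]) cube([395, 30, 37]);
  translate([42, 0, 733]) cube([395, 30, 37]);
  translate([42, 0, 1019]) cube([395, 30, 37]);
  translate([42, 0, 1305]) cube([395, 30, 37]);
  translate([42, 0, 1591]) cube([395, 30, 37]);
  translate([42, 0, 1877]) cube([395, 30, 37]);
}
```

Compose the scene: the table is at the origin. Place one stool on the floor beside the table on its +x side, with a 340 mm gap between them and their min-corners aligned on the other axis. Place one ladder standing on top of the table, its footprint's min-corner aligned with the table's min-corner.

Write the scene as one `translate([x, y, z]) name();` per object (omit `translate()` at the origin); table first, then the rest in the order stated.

table();
translate([1138, 0, 0]) stool();
translate([0, 0, 735]) ladder();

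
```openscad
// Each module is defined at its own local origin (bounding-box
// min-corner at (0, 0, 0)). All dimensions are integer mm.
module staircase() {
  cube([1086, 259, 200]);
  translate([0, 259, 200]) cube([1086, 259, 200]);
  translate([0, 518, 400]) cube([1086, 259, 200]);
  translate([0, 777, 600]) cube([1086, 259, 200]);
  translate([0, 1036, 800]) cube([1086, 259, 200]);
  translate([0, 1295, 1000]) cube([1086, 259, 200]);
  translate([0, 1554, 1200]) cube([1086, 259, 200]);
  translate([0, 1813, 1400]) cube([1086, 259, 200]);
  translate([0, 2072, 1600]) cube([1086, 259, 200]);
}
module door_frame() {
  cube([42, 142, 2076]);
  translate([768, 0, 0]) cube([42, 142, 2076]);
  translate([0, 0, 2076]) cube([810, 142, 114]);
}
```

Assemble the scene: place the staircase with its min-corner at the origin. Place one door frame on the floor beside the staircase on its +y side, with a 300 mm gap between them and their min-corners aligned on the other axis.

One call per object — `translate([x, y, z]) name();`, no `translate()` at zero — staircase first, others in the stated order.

staircase();
translate([0, 2631, 0]) door_frame();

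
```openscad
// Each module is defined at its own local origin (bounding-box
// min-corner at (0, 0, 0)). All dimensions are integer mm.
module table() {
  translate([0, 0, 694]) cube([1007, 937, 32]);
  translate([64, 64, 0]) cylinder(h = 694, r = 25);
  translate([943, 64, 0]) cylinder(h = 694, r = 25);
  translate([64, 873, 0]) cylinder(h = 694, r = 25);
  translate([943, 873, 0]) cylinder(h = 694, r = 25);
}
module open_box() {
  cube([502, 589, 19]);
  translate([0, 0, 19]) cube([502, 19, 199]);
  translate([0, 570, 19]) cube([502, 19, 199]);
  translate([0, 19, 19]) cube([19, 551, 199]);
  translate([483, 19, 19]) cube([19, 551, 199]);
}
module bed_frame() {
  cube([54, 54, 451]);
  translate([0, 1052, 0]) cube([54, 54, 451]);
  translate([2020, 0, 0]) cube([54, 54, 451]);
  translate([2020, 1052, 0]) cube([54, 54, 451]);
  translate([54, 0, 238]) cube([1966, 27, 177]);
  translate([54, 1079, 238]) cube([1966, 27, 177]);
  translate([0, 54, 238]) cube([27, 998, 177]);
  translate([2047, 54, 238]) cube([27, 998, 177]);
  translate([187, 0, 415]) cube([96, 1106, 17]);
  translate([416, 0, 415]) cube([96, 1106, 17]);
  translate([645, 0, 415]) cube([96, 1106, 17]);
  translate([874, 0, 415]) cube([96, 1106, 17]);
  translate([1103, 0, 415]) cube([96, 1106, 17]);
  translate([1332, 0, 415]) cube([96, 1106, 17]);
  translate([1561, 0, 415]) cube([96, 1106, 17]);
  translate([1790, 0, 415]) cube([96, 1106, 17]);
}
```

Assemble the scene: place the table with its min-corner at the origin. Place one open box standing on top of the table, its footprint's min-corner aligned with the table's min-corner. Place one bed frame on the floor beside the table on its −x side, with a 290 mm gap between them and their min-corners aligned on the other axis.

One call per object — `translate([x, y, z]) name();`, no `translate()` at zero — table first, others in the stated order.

table();
translate([0, 0, 726]) open_box();
translate([-2364, 0, 0]) bed_frame();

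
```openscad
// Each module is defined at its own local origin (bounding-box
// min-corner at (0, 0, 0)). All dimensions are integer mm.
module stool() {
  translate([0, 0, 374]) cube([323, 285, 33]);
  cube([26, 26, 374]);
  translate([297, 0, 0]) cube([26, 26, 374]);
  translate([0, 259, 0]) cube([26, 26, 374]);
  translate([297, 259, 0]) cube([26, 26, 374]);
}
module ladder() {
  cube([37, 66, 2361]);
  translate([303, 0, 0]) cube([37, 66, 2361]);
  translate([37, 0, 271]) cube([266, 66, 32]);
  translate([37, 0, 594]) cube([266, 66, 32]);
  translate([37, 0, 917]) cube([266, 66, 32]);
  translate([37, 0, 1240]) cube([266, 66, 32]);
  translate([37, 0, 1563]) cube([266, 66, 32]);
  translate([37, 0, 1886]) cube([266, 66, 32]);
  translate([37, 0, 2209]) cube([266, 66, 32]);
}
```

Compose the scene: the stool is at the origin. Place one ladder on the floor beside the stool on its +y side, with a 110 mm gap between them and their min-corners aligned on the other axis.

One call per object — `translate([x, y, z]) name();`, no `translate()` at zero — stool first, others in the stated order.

stool();
translate([0, 395, 0]) ladder();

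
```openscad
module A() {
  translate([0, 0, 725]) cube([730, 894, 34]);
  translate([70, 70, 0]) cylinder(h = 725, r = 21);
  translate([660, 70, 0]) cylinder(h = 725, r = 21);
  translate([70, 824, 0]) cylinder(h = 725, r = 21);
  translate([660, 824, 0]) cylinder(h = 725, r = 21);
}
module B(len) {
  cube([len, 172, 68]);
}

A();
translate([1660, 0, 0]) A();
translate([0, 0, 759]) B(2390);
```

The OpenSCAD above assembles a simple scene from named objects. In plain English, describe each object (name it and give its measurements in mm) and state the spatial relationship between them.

A is a rectangular dining table. The top is 730×894×34 mm with its upper surface at z = 759 mm. It stands on four round legs of 42 mm diameter, each leg's bounding box inset 49 mm from the nearest pair of top edges, running from the floor to the underside of the top.

B is a rectangular beam 2390 mm long (x), 172 mm deep (y), 68 mm thick (z).

The beam spans the tops of two tables placed 930 mm apart, resting at z = 759 mm.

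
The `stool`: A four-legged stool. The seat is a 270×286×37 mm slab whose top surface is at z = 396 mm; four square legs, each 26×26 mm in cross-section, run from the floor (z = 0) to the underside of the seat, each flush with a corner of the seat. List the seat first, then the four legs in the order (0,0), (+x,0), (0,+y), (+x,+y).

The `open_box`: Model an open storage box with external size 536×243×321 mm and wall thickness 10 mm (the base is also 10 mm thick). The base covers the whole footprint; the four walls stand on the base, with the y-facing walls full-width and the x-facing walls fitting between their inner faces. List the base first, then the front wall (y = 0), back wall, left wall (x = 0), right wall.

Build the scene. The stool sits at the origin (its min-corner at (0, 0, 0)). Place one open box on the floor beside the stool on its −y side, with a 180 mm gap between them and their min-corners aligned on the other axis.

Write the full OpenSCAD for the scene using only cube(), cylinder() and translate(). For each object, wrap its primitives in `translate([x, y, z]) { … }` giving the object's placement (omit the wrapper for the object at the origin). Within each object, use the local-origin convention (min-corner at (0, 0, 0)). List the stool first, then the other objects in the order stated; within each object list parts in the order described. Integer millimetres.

translate([0, 0, 359]) cube([270, 286, 37]);
cube([26, 26, 359]);
translate([244, 0, 0]) cube([26, 26, 359]);
translate([0, 260, 0]) cube([26, 26, 359]);
translate([244, 260, 0]) cube([26, 26, 359]);
translate([0, -423, 0]) {
  cube([536, 243, 10]);
  translate([0, 0, 10]) cube([536, 10, 311]);
  translate([0, 233, 10]) cube([536, 10, 311]);
  translate([0, 10, 10]) cube([10, 223, 311]);
  translate([526, 10, 10]) cube([10, 223, 311]);
}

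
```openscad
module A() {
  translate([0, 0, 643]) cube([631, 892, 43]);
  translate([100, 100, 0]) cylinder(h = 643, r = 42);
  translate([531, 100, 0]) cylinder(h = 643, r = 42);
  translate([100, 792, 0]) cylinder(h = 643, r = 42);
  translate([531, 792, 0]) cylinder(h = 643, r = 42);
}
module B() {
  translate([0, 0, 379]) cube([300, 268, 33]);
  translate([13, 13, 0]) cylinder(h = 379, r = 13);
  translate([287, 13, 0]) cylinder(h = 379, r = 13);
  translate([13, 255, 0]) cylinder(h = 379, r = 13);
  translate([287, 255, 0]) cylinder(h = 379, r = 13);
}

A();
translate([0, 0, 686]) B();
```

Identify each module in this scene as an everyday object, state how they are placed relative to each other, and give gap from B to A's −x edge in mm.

A is a table. B is a stool. The stool is on top of the table. The gap from the stool to the table's −x edge is 0 mm.

The stool's min-x is at 0; the table's min-x is 0; gap = 0 mm.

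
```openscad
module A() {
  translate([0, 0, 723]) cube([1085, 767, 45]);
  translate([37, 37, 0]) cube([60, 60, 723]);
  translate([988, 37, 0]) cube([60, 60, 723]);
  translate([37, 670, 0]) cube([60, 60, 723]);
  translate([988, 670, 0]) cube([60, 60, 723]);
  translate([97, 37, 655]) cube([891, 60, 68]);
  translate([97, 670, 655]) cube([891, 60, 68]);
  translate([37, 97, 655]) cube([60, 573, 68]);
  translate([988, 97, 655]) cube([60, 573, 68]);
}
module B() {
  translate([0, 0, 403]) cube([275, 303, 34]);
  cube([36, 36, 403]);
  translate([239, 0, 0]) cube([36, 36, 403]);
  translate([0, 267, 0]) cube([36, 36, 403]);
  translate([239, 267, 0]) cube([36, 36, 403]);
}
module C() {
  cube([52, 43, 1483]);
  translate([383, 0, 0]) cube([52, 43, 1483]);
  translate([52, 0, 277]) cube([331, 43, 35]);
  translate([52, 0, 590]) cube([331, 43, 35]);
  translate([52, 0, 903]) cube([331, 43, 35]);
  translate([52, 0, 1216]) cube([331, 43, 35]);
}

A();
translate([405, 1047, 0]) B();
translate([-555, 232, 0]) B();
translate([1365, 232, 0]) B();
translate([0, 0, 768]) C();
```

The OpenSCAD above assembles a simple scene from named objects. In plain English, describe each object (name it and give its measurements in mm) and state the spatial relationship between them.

A is a table: top 1085 mm (x) × 767 mm (y), 45 mm thick, upper face at z = 768 mm, on four 60×60 mm square legs, each inset 37 mm from the nearest pair of top edges, running from z = 0 to the bottom of the top. Four apron rails, 60 mm thick and 68 mm tall, run between adjacent legs with their top edges flush with the underside of the top and their outer faces flush with the legs' outer faces.

B is a simple wooden stool: a rectangular seat 275 mm (x) by 303 mm (y), 34 mm thick, top face at z = 437 mm, on four square legs, each 36×36 mm in cross-section. The legs rest on z = 0, each flush with a corner of the seat.

C is a wooden ladder with two side rails of 52×43 mm section and 1483 mm height, set 435 mm apart overall. Between them run 4 rectangular rungs (43 mm deep, 35 mm thick), front faces flush with the rails' −y face. The bottom of the first rung is 277 mm above the floor and each subsequent rung is 313 mm higher than the one below.

Three stools sit around the table at the +y, −x, +x sides. The ladder is on top of the table.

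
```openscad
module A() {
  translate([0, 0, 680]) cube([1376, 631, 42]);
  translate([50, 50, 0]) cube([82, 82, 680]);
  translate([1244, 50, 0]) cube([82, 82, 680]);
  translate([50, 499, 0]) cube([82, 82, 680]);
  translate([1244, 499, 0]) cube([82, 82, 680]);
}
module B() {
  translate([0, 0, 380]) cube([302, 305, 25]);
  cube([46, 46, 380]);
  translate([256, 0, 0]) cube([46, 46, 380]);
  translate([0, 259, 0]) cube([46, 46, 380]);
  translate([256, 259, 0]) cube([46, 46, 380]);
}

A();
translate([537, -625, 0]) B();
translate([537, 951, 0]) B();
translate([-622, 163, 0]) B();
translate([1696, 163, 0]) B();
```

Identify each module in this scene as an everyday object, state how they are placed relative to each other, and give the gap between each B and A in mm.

Each stool's nearest face is 320 mm from the table's bounding box.

A is a table. B is a stool. Four stools sit around the table at the −y, +y, −x, +x sides. The gap between each stool and the table is 320 mm.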